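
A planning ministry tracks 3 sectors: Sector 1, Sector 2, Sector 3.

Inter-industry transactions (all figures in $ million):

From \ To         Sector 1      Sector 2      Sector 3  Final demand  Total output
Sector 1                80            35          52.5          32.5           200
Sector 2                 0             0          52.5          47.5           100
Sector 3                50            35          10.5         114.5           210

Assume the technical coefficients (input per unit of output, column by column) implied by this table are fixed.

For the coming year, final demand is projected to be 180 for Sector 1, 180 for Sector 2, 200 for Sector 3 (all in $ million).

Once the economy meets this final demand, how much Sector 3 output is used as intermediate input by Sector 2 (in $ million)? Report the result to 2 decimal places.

Technical coefficients a_ij = z_ij / X_j:
  a_11 = 80/200 = 0.40, a_21 = 0/200 = 0.00, a_31 = 50/200 = 0.25
  a_12 = 35/100 = 0.35, a_22 = 0/100 = 0.00, a_32 = 35/100 = 0.35
  a_13 = 52.5/210 = 0.25, a_23 = 52.5/210 = 0.25, a_33 = 10.5/210 = 0.05
I − A =
  [   0.60    -0.35    -0.25]
  [   0.00     1.00    -0.25]
  [  -0.25    -0.35     0.95]
Cofactors of I−A, C_ij = (−1)^(i+j)·(minor ij) (rows/columns in the sector order above):
  C_11 = (1.00)(0.95) − (-0.25)(-0.35) = 0.8625
  C_12 = −[(0.00)(0.95) − (-0.25)(-0.25)] = 0.0625
  C_13 = (0.00)(-0.35) − (1.00)(-0.25) = 0.2500
  C_21 = −[(-0.35)(0.95) − (-0.25)(-0.35)] = 0.4200
  C_22 = (0.60)(0.95) − (-0.25)(-0.25) = 0.5075
  C_23 = −[(0.60)(-0.35) − (-0.35)(-0.25)] = 0.2975
  C_31 = (-0.35)(-0.25) − (-0.25)(1.00) = 0.3375
  C_32 = −[(0.60)(-0.25) − (-0.25)(0.00)] = 0.1500
  C_33 = (0.60)(1.00) − (-0.35)(0.00) = 0.6000
det(I−A) = Σ_j (I−A)_1j·C_1j = (0.60)(0.8625) + (-0.35)(0.0625) + (-0.25)(0.2500) = 0.433125
adj(I−A) = Cᵀ =
  [ 0.8625   0.4200   0.3375]
  [ 0.0625   0.5075   0.1500]
  [ 0.2500   0.2975   0.6000]
(I − A)⁻¹ = adj(I−A) / det(I−A) ≈
  [   1.9913     0.9697     0.7792]
  [   0.1443     1.1717     0.3463]
  [   0.5772     0.6869     1.3853]
First solve x = (I − A)⁻¹ d = adj(I−A)·d / det(I−A); in particular x_2 = (0.0625·180 + 0.5075·180 + 0.1500·200) / 0.433125 = 132.60 / 0.433125 ≈ 306.1472.
Intermediate flow from 3 to 2: z_32 = a_32 · x_2 = 0.35 × 132.60 / 0.433125 = 46.41 / 0.433125 ≈ 107.15.

z_32 = 107.15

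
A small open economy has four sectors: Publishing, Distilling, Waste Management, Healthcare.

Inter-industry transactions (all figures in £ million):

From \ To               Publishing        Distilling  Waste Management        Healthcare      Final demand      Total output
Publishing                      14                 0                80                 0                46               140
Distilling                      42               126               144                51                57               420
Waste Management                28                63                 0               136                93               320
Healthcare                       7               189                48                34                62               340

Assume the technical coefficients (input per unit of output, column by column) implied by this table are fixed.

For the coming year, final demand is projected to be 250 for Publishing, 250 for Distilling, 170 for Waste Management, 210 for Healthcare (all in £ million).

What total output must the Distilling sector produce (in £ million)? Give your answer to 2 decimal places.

Technical coefficients a_ij = z_ij / X_j:
  a_PP = 14/140 = 0.10, a_DP = 42/140 = 0.30, a_WP = 28/140 = 0.20, a_HP = 7/140 = 0.05
  a_PD = 0/420 = 0.00, a_DD = 126/420 = 0.30, a_WD = 63/420 = 0.15, a_HD = 189/420 = 0.45
  a_PW = 80/320 = 0.25, a_DW = 144/320 = 0.45, a_WW = 0/320 = 0.00, a_HW = 48/320 = 0.15
  a_PH = 0/340 = 0.00, a_DH = 51/340 = 0.15, a_WH = 136/340 = 0.40, a_HH = 34/340 = 0.10
I − A =
  [   0.90     0.00    -0.25     0.00]
  [  -0.30     0.70    -0.45    -0.15]
  [  -0.20    -0.15     1.00    -0.40]
  [  -0.05    -0.45    -0.15     0.90]
Compute the cofactors C_ij = (−1)^(i+j)·(3×3 minor ij) of I−A; the adjugate is their transpose:
adj(I−A) = Cᵀ =
  [ 0.375375   0.078750   0.140625   0.075625]
  [ 0.354000   0.706000   0.454125   0.319500]
  [ 0.222125   0.283500   0.506250   0.272250]
  [ 0.234875   0.404625   0.319250   0.523000]
det(I−A) = Σ_j (I−A)_1j·C_1j = (0.90)(0.375375) + (0.00)(0.354000) + (-0.25)(0.222125) + (0.00)(0.234875) = 0.28230625
(I − A)⁻¹ = adj(I−A) / det(I−A) ≈
  [   1.3297     0.2790     0.4981     0.2679]
  [   1.2540     2.5008     1.6086     1.1317]
  [   0.7868     1.0042     1.7933     0.9644]
  [   0.8320     1.4333     1.1309     1.8526]
x = (I − A)⁻¹ d = adj(I−A)·d / det(I−A), with det(I−A) = 0.28230625:
  x_P = (0.375375·250 + 0.078750·250 + 0.140625·170 + 0.075625·210) / 0.28230625 = 153.31875 / 0.28230625 ≈ 543.09
  x_D = (0.354000·250 + 0.706000·250 + 0.454125·170 + 0.319500·210) / 0.28230625 = 409.29625 / 0.28230625 ≈ 1449.83
  x_W = (0.222125·250 + 0.283500·250 + 0.506250·170 + 0.272250·210) / 0.28230625 = 269.64125 / 0.28230625 ≈ 955.14
  x_H = (0.234875·250 + 0.404625·250 + 0.319250·170 + 0.523000·210) / 0.28230625 = 323.9775 / 0.28230625 ≈ 1147.61

x_D = 1449.83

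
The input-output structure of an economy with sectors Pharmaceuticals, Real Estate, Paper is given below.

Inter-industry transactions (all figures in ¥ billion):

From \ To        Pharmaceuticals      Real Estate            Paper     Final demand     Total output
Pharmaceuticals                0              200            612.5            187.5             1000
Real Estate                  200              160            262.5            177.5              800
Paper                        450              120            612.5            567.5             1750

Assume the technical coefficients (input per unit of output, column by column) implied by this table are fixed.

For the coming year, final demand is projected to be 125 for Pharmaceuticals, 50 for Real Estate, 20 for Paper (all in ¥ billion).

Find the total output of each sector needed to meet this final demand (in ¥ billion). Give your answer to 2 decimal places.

x_1 = 254.43, x_2 = 172.36, x_3 = 246.69

Technical coefficients a_ij = z_ij / X_j:
  a_11 = 0/1000 = 0.00, a_21 = 200/1000 = 0.20, a_31 = 450/1000 = 0.45
  a_12 = 200/800 = 0.25, a_22 = 160/800 = 0.20, a_32 = 120/800 = 0.15
  a_13 = 612.5/1750 = 0.35, a_23 = 262.5/1750 = 0.15, a_33 = 612.5/1750 = 0.35
I − A =
  [   1.00    -0.25    -0.35]
  [  -0.20     0.80    -0.15]
  [  -0.45    -0.15     0.65]
Cofactors of I−A, C_ij = (−1)^(i+j)·(minor ij) (rows/columns in the sector order above):
  C_11 = (0.80)(0.65) − (-0.15)(-0.15) = 0.4975
  C_12 = −[(-0.20)(0.65) − (-0.15)(-0.45)] = 0.1975
  C_13 = (-0.20)(-0.15) − (0.80)(-0.45) = 0.3900
  C_21 = −[(-0.25)(0.65) − (-0.35)(-0.15)] = 0.2150
  C_22 = (1.00)(0.65) − (-0.35)(-0.45) = 0.4925
  C_23 = −[(1.00)(-0.15) − (-0.25)(-0.45)] = 0.2625
  C_31 = (-0.25)(-0.15) − (-0.35)(0.80) = 0.3175
  C_32 = −[(1.00)(-0.15) − (-0.35)(-0.20)] = 0.2200
  C_33 = (1.00)(0.80) − (-0.25)(-0.20) = 0.7500
det(I−A) = Σ_j (I−A)_1j·C_1j = (1.00)(0.4975) + (-0.25)(0.1975) + (-0.35)(0.3900) = 0.311625
adj(I−A) = Cᵀ =
  [ 0.4975   0.2150   0.3175]
  [ 0.1975   0.4925   0.2200]
  [ 0.3900   0.2625   0.7500]
(I − A)⁻¹ = adj(I−A) / det(I−A) ≈
  [   1.5965     0.6899     1.0189]
  [   0.6338     1.5804     0.7060]
  [   1.2515     0.8424     2.4067]
x = (I − A)⁻¹ d = adj(I−A)·d / det(I−A), with det(I−A) = 0.311625:
  x_1 = (0.4975·125 + 0.2150·50 + 0.3175·20) / 0.311625 = 79.2875 / 0.311625 ≈ 254.43
  x_2 = (0.1975·125 + 0.4925·50 + 0.2200·20) / 0.311625 = 53.7125 / 0.311625 ≈ 172.36
  x_3 = (0.3900·125 + 0.2625·50 + 0.7500·20) / 0.311625 = 76.875 / 0.311625 ≈ 246.69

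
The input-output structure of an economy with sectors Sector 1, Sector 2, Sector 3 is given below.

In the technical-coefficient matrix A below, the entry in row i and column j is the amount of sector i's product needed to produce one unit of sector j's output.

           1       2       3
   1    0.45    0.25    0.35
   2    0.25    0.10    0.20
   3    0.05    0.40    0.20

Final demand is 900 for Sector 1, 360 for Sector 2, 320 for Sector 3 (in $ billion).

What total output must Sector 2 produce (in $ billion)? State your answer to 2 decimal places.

I − A =
  [   0.55    -0.25    -0.35]
  [  -0.25     0.90    -0.20]
  [  -0.05    -0.40     0.80]
Cofactors of I−A, C_ij = (−1)^(i+j)·(minor ij) (rows/columns in the sector order above):
  C_11 = (0.90)(0.80) − (-0.20)(-0.40) = 0.6400
  C_12 = −[(-0.25)(0.80) − (-0.20)(-0.05)] = 0.2100
  C_13 = (-0.25)(-0.40) − (0.90)(-0.05) = 0.1450
  C_21 = −[(-0.25)(0.80) − (-0.35)(-0.40)] = 0.3400
  C_22 = (0.55)(0.80) − (-0.35)(-0.05) = 0.4225
  C_23 = −[(0.55)(-0.40) − (-0.25)(-0.05)] = 0.2325
  C_31 = (-0.25)(-0.20) − (-0.35)(0.90) = 0.3650
  C_32 = −[(0.55)(-0.20) − (-0.35)(-0.25)] = 0.1975
  C_33 = (0.55)(0.90) − (-0.25)(-0.25) = 0.4325
det(I−A) = Σ_j (I−A)_1j·C_1j = (0.55)(0.6400) + (-0.25)(0.2100) + (-0.35)(0.1450) = 0.24875
adj(I−A) = Cᵀ =
  [ 0.6400   0.3400   0.3650]
  [ 0.2100   0.4225   0.1975]
  [ 0.1450   0.2325   0.4325]
(I − A)⁻¹ = adj(I−A) / det(I−A) ≈
  [   2.5729     1.3668     1.4673]
  [   0.8442     1.6985     0.7940]
  [   0.5829     0.9347     1.7387]
x = (I − A)⁻¹ d = adj(I−A)·d / det(I−A), with det(I−A) = 0.24875:
  x_1 = (0.6400·900 + 0.3400·360 + 0.3650·320) / 0.24875 = 815.20 / 0.24875 ≈ 3277.19
  x_2 = (0.2100·900 + 0.4225·360 + 0.1975·320) / 0.24875 = 404.30 / 0.24875 ≈ 1625.33
  x_3 = (0.1450·900 + 0.2325·360 + 0.4325·320) / 0.24875 = 352.60 / 0.24875 ≈ 1417.49

x_2 = 1625.33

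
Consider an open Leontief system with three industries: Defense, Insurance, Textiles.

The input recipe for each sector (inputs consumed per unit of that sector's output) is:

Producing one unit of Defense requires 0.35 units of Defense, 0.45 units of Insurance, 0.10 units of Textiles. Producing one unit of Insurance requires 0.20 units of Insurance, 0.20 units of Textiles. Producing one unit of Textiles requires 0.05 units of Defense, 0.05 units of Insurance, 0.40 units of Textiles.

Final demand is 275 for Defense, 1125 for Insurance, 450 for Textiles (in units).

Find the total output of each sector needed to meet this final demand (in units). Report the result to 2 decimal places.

x_1 = 533.67, x_2 = 1796.30, x_3 = 1437.71

I − A =
  [   0.65     0.00    -0.05]
  [  -0.45     0.80    -0.05]
  [  -0.10    -0.20     0.60]
Cofactors of I−A, C_ij = (−1)^(i+j)·(minor ij) (rows/columns in the sector order above):
  C_11 = (0.80)(0.60) − (-0.05)(-0.20) = 0.4700
  C_12 = −[(-0.45)(0.60) − (-0.05)(-0.10)] = 0.2750
  C_13 = (-0.45)(-0.20) − (0.80)(-0.10) = 0.1700
  C_21 = −[(0.00)(0.60) − (-0.05)(-0.20)] = 0.0100
  C_22 = (0.65)(0.60) − (-0.05)(-0.10) = 0.3850
  C_23 = −[(0.65)(-0.20) − (0.00)(-0.10)] = 0.1300
  C_31 = (0.00)(-0.05) − (-0.05)(0.80) = 0.0400
  C_32 = −[(0.65)(-0.05) − (-0.05)(-0.45)] = 0.0550
  C_33 = (0.65)(0.80) − (0.00)(-0.45) = 0.5200
det(I−A) = Σ_j (I−A)_1j·C_1j = (0.65)(0.4700) + (0.00)(0.2750) + (-0.05)(0.1700) = 0.2970
adj(I−A) = Cᵀ =
  [ 0.4700   0.0100   0.0400]
  [ 0.2750   0.3850   0.0550]
  [ 0.1700   0.1300   0.5200]
(I − A)⁻¹ = adj(I−A) / det(I−A) ≈
  [   1.5825     0.0337     0.1347]
  [   0.9259     1.2963     0.1852]
  [   0.5724     0.4377     1.7508]
x = (I − A)⁻¹ d = adj(I−A)·d / det(I−A), with det(I−A) = 0.2970:
  x_1 = (0.4700·275 + 0.0100·1125 + 0.0400·450) / 0.2970 = 158.50 / 0.2970 ≈ 533.67
  x_2 = (0.2750·275 + 0.3850·1125 + 0.0550·450) / 0.2970 = 533.50 / 0.2970 ≈ 1796.30
  x_3 = (0.1700·275 + 0.1300·1125 + 0.5200·450) / 0.2970 = 427.00 / 0.2970 ≈ 1437.71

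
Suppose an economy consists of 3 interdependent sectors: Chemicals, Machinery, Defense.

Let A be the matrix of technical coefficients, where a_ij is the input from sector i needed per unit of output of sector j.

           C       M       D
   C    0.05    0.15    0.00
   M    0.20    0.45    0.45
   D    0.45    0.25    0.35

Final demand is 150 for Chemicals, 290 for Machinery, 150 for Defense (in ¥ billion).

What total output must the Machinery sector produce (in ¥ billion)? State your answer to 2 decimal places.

I − A =
  [   0.95    -0.15     0.00]
  [  -0.20     0.55    -0.45]
  [  -0.45    -0.25     0.65]
Cofactors of I−A, C_ij = (−1)^(i+j)·(minor ij) (rows/columns in the sector order above):
  C_11 = (0.55)(0.65) − (-0.45)(-0.25) = 0.2450
  C_12 = −[(-0.20)(0.65) − (-0.45)(-0.45)] = 0.3325
  C_13 = (-0.20)(-0.25) − (0.55)(-0.45) = 0.2975
  C_21 = −[(-0.15)(0.65) − (0.00)(-0.25)] = 0.0975
  C_22 = (0.95)(0.65) − (0.00)(-0.45) = 0.6175
  C_23 = −[(0.95)(-0.25) − (-0.15)(-0.45)] = 0.3050
  C_31 = (-0.15)(-0.45) − (0.00)(0.55) = 0.0675
  C_32 = −[(0.95)(-0.45) − (0.00)(-0.20)] = 0.4275
  C_33 = (0.95)(0.55) − (-0.15)(-0.20) = 0.4925
det(I−A) = Σ_j (I−A)_1j·C_1j = (0.95)(0.2450) + (-0.15)(0.3325) + (0.00)(0.2975) = 0.182875
adj(I−A) = Cᵀ =
  [ 0.2450   0.0975   0.0675]
  [ 0.3325   0.6175   0.4275]
  [ 0.2975   0.3050   0.4925]
(I − A)⁻¹ = adj(I−A) / det(I−A) ≈
  [   1.3397     0.5332     0.3691]
  [   1.8182     3.3766     2.3377]
  [   1.6268     1.6678     2.6931]
x = (I − A)⁻¹ d = adj(I−A)·d / det(I−A), with det(I−A) = 0.182875:
  x_C = (0.2450·150 + 0.0975·290 + 0.0675·150) / 0.182875 = 75.15 / 0.182875 ≈ 410.94
  x_M = (0.3325·150 + 0.6175·290 + 0.4275·150) / 0.182875 = 293.075 / 0.182875 ≈ 1602.60
  x_D = (0.2975·150 + 0.3050·290 + 0.4925·150) / 0.182875 = 206.95 / 0.182875 ≈ 1131.65

x_M = 1602.60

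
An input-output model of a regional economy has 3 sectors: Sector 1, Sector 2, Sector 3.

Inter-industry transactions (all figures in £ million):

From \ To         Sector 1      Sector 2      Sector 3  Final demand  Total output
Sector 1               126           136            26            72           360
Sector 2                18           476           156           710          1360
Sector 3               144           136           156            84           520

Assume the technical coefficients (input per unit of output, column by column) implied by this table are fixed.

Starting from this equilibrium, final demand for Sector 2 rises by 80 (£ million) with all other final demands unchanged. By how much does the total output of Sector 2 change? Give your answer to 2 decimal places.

Technical coefficients a_ij = z_ij / X_j:
  a_11 = 126/360 = 0.35, a_21 = 18/360 = 0.05, a_31 = 144/360 = 0.40
  a_12 = 136/1360 = 0.10, a_22 = 476/1360 = 0.35, a_32 = 136/1360 = 0.10
  a_13 = 26/520 = 0.05, a_23 = 156/520 = 0.30, a_33 = 156/520 = 0.30
I − A =
  [   0.65    -0.10    -0.05]
  [  -0.05     0.65    -0.30]
  [  -0.40    -0.10     0.70]
Cofactors of I−A, C_ij = (−1)^(i+j)·(minor ij) (rows/columns in the sector order above):
  C_11 = (0.65)(0.70) − (-0.30)(-0.10) = 0.4250
  C_12 = −[(-0.05)(0.70) − (-0.30)(-0.40)] = 0.1550
  C_13 = (-0.05)(-0.10) − (0.65)(-0.40) = 0.2650
  C_21 = −[(-0.10)(0.70) − (-0.05)(-0.10)] = 0.0750
  C_22 = (0.65)(0.70) − (-0.05)(-0.40) = 0.4350
  C_23 = −[(0.65)(-0.10) − (-0.10)(-0.40)] = 0.1050
  C_31 = (-0.10)(-0.30) − (-0.05)(0.65) = 0.0625
  C_32 = −[(0.65)(-0.30) − (-0.05)(-0.05)] = 0.1975
  C_33 = (0.65)(0.65) − (-0.10)(-0.05) = 0.4175
det(I−A) = Σ_j (I−A)_1j·C_1j = (0.65)(0.4250) + (-0.10)(0.1550) + (-0.05)(0.2650) = 0.2475
adj(I−A) = Cᵀ =
  [ 0.4250   0.0750   0.0625]
  [ 0.1550   0.4350   0.1975]
  [ 0.2650   0.1050   0.4175]
(I − A)⁻¹ = adj(I−A) / det(I−A) ≈
  [   1.7172     0.3030     0.2525]
  [   0.6263     1.7576     0.7980]
  [   1.0707     0.4242     1.6869]
Δx = (I − A)⁻¹ Δd with Δd having +80 in the Sector 2 component and 0 elsewhere.
So Δx_2 = L_22 · (+80), where L_22 = adj(I−A)_22 / det(I−A) = 0.4350 / 0.2475.
Δx_2 = 0.4350 × (+80) / 0.2475 = 34.80 / 0.2475 ≈ 140.61.

Δx_2 = 140.61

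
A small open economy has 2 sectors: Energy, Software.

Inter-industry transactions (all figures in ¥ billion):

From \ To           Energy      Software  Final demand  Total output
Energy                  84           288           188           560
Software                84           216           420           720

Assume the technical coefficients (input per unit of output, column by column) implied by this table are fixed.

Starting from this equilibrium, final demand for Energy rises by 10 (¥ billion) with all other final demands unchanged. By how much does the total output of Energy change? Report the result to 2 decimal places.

Technical coefficients a_ij = z_ij / X_j:
  a_EE = 84/560 = 0.15, a_SE = 84/560 = 0.15
  a_ES = 288/720 = 0.40, a_SS = 216/720 = 0.30
I − A =
  [   0.85    -0.40]
  [  -0.15     0.70]
det(I−A) = (0.85)(0.70) − (-0.40)(-0.15) = 0.5350
adj(I−A) = [[0.70, 0.40], [0.15, 0.85]]
(I − A)⁻¹ = adj(I−A) / det(I−A) ≈
  [   1.3084     0.7477]
  [   0.2804     1.5888]
Δx = (I − A)⁻¹ Δd with Δd having +10 in the Energy component and 0 elsewhere.
So Δx_E = L_EE · (+10), where L_EE = adj(I−A)_EE / det(I−A) = 0.70 / 0.5350.
Δx_E = 0.70 × (+10) / 0.5350 = 7.00 / 0.5350 ≈ 13.08.

Δx_E = 13.08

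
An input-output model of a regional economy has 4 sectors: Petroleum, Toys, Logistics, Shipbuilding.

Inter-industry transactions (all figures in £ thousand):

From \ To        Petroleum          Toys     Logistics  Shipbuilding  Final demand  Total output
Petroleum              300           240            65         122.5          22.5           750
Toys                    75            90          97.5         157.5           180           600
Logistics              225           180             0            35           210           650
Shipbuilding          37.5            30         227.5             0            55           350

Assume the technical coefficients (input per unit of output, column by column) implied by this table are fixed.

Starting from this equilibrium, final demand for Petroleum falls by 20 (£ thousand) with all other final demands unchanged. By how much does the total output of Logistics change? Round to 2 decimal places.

Technical coefficients a_ij = z_ij / X_j:
  a_PP = 300/750 = 0.40, a_TP = 75/750 = 0.10, a_LP = 225/750 = 0.30, a_SP = 37.5/750 = 0.05
  a_PT = 240/600 = 0.40, a_TT = 90/600 = 0.15, a_LT = 180/600 = 0.30, a_ST = 30/600 = 0.05
  a_PL = 65/650 = 0.10, a_TL = 97.5/650 = 0.15, a_LL = 0/650 = 0.00, a_SL = 227.5/650 = 0.35
  a_PS = 122.5/350 = 0.35, a_TS = 157.5/350 = 0.45, a_LS = 35/350 = 0.10, a_SS = 0/350 = 0.00
I − A =
  [   0.60    -0.40    -0.10    -0.35]
  [  -0.10     0.85    -0.15    -0.45]
  [  -0.30    -0.30     1.00    -0.10]
  [  -0.05    -0.05    -0.35     1.00]
Compute the cofactors C_ij = (−1)^(i+j)·(3×3 minor ij) of I−A; the adjugate is their transpose:
adj(I−A) = Cᵀ =
  [ 0.704750   0.470750   0.312500   0.489750]
  [ 0.212000   0.494250   0.206375   0.317250]
  [ 0.289750   0.305000   0.430875   0.281750]
  [ 0.147250   0.155000   0.176750   0.396500]
det(I−A) = Σ_j (I−A)_1j·C_1j = (0.60)(0.704750) + (-0.40)(0.212000) + (-0.10)(0.289750) + (-0.35)(0.147250) = 0.2575375
(I − A)⁻¹ = adj(I−A) / det(I−A) ≈
  [   2.7365     1.8279     1.2134     1.9017]
  [   0.8232     1.9191     0.8013     1.2319]
  [   1.1251     1.1843     1.6731     1.0940]
  [   0.5718     0.6019     0.6863     1.5396]
Δx = (I − A)⁻¹ Δd with Δd having -20 in the Petroleum component and 0 elsewhere.
So Δx_L = L_LP · (-20), where L_LP = adj(I−A)_LP / det(I−A) = 0.289750 / 0.2575375.
Δx_L = 0.289750 × (-20) / 0.2575375 = -5.795 / 0.2575375 ≈ -22.50.

Δx_L = -22.50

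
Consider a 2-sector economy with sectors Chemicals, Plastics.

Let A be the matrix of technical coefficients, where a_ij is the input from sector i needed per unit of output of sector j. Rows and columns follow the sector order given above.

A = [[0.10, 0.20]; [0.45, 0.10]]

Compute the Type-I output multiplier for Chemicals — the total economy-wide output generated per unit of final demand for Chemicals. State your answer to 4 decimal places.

I − A =
  [   0.90    -0.20]
  [  -0.45     0.90]
det(I−A) = (0.90)(0.90) − (-0.20)(-0.45) = 0.7200
adj(I−A) = [[0.90, 0.20], [0.45, 0.90]]
(I − A)⁻¹ = adj(I−A) / det(I−A) ≈
  [   1.25000     0.27778]
  [   0.62500     1.25000]
The output multiplier for sector j is the column-j sum of the Leontief inverse (I − A)⁻¹ = adj(I−A) / det(I−A).
Column 1 of adj(I−A): (0.90, 0.45); det(I−A) = 0.7200.
m_1 = (0.90 + 0.45) / 0.7200 = 1.35 / 0.7200 = 1.8750.

m_1 = 1.8750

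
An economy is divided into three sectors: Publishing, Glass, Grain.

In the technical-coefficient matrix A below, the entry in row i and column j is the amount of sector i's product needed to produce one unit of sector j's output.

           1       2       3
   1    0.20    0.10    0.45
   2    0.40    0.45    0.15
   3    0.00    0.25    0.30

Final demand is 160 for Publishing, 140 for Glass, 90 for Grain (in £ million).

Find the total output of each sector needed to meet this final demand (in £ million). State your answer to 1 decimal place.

I − A =
  [   0.80    -0.10    -0.45]
  [  -0.40     0.55    -0.15]
  [   0.00    -0.25     0.70]
Cofactors of I−A, C_ij = (−1)^(i+j)·(minor ij) (rows/columns in the sector order above):
  C_11 = (0.55)(0.70) − (-0.15)(-0.25) = 0.3475
  C_12 = −[(-0.40)(0.70) − (-0.15)(0.00)] = 0.2800
  C_13 = (-0.40)(-0.25) − (0.55)(0.00) = 0.1000
  C_21 = −[(-0.10)(0.70) − (-0.45)(-0.25)] = 0.1825
  C_22 = (0.80)(0.70) − (-0.45)(0.00) = 0.5600
  C_23 = −[(0.80)(-0.25) − (-0.10)(0.00)] = 0.2000
  C_31 = (-0.10)(-0.15) − (-0.45)(0.55) = 0.2625
  C_32 = −[(0.80)(-0.15) − (-0.45)(-0.40)] = 0.3000
  C_33 = (0.80)(0.55) − (-0.10)(-0.40) = 0.4000
det(I−A) = Σ_j (I−A)_1j·C_1j = (0.80)(0.3475) + (-0.10)(0.2800) + (-0.45)(0.1000) = 0.2050
adj(I−A) = Cᵀ =
  [ 0.3475   0.1825   0.2625]
  [ 0.2800   0.5600   0.3000]
  [ 0.1000   0.2000   0.4000]
(I − A)⁻¹ = adj(I−A) / det(I−A) ≈
  [   1.6951     0.8902     1.2805]
  [   1.3659     2.7317     1.4634]
  [   0.4878     0.9756     1.9512]
x = (I − A)⁻¹ d = adj(I−A)·d / det(I−A), with det(I−A) = 0.2050:
  x_1 = (0.3475·160 + 0.1825·140 + 0.2625·90) / 0.2050 = 104.775 / 0.2050 ≈ 511.1
  x_2 = (0.2800·160 + 0.5600·140 + 0.3000·90) / 0.2050 = 150.20 / 0.2050 ≈ 732.7
  x_3 = (0.1000·160 + 0.2000·140 + 0.4000·90) / 0.2050 = 80.00 / 0.2050 ≈ 390.2

x_1 = 511.1, x_2 = 732.7, x_3 = 390.2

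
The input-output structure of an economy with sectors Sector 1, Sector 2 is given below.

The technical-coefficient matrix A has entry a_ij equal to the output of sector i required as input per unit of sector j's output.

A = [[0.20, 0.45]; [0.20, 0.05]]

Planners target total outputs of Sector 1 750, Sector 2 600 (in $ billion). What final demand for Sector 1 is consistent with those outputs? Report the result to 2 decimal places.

d_1 = 330.00

I − A =
  [   0.80    -0.45]
  [  -0.20     0.95]
d = (I − A) x:
  d_1 = (+0.80)·750 + (-0.45)·600 = 330.00
  d_2 = (-0.20)·750 + (+0.95)·600 = 420.00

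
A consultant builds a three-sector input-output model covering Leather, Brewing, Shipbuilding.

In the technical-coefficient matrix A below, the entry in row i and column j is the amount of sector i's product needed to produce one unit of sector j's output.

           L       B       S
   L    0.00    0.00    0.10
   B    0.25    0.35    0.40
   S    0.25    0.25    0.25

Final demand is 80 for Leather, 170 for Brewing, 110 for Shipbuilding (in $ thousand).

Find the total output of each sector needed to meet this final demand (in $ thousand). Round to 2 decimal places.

x_L = 116.16, x_B = 528.77, x_S = 361.64

I − A =
  [   1.00     0.00    -0.10]
  [  -0.25     0.65    -0.40]
  [  -0.25    -0.25     0.75]
Cofactors of I−A, C_ij = (−1)^(i+j)·(minor ij) (rows/columns in the sector order above):
  C_11 = (0.65)(0.75) − (-0.40)(-0.25) = 0.3875
  C_12 = −[(-0.25)(0.75) − (-0.40)(-0.25)] = 0.2875
  C_13 = (-0.25)(-0.25) − (0.65)(-0.25) = 0.2250
  C_21 = −[(0.00)(0.75) − (-0.10)(-0.25)] = 0.0250
  C_22 = (1.00)(0.75) − (-0.10)(-0.25) = 0.7250
  C_23 = −[(1.00)(-0.25) − (0.00)(-0.25)] = 0.2500
  C_31 = (0.00)(-0.40) − (-0.10)(0.65) = 0.0650
  C_32 = −[(1.00)(-0.40) − (-0.10)(-0.25)] = 0.4250
  C_33 = (1.00)(0.65) − (0.00)(-0.25) = 0.6500
det(I−A) = Σ_j (I−A)_1j·C_1j = (1.00)(0.3875) + (0.00)(0.2875) + (-0.10)(0.2250) = 0.3650
adj(I−A) = Cᵀ =
  [ 0.3875   0.0250   0.0650]
  [ 0.2875   0.7250   0.4250]
  [ 0.2250   0.2500   0.6500]
(I − A)⁻¹ = adj(I−A) / det(I−A) ≈
  [   1.0616     0.0685     0.1781]
  [   0.7877     1.9863     1.1644]
  [   0.6164     0.6849     1.7808]
x = (I − A)⁻¹ d = adj(I−A)·d / det(I−A), with det(I−A) = 0.3650:
  x_L = (0.3875·80 + 0.0250·170 + 0.0650·110) / 0.3650 = 42.40 / 0.3650 ≈ 116.16
  x_B = (0.2875·80 + 0.7250·170 + 0.4250·110) / 0.3650 = 193.00 / 0.3650 ≈ 528.77
  x_S = (0.2250·80 + 0.2500·170 + 0.6500·110) / 0.3650 = 132.00 / 0.3650 ≈ 361.64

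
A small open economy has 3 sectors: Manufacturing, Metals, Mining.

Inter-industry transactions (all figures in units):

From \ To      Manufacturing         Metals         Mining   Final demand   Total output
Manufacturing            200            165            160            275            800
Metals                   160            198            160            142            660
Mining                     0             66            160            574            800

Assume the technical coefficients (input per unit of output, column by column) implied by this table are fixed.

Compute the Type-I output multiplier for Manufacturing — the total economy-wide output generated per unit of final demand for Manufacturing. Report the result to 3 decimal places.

Technical coefficients a_ij = z_ij / X_j:
  a_11 = 200/800 = 0.25, a_21 = 160/800 = 0.20, a_31 = 0/800 = 0.00
  a_12 = 165/660 = 0.25, a_22 = 198/660 = 0.30, a_32 = 66/660 = 0.10
  a_13 = 160/800 = 0.20, a_23 = 160/800 = 0.20, a_33 = 160/800 = 0.20
I − A =
  [   0.75    -0.25    -0.20]
  [  -0.20     0.70    -0.20]
  [   0.00    -0.10     0.80]
Cofactors of I−A, C_ij = (−1)^(i+j)·(minor ij) (rows/columns in the sector order above):
  C_11 = (0.70)(0.80) − (-0.20)(-0.10) = 0.5400
  C_12 = −[(-0.20)(0.80) − (-0.20)(0.00)] = 0.1600
  C_13 = (-0.20)(-0.10) − (0.70)(0.00) = 0.0200
  C_21 = −[(-0.25)(0.80) − (-0.20)(-0.10)] = 0.2200
  C_22 = (0.75)(0.80) − (-0.20)(0.00) = 0.6000
  C_23 = −[(0.75)(-0.10) − (-0.25)(0.00)] = 0.0750
  C_31 = (-0.25)(-0.20) − (-0.20)(0.70) = 0.1900
  C_32 = −[(0.75)(-0.20) − (-0.20)(-0.20)] = 0.1900
  C_33 = (0.75)(0.70) − (-0.25)(-0.20) = 0.4750
det(I−A) = Σ_j (I−A)_1j·C_1j = (0.75)(0.5400) + (-0.25)(0.1600) + (-0.20)(0.0200) = 0.3610
adj(I−A) = Cᵀ =
  [ 0.5400   0.2200   0.1900]
  [ 0.1600   0.6000   0.1900]
  [ 0.0200   0.0750   0.4750]
(I − A)⁻¹ = adj(I−A) / det(I−A) ≈
  [   1.4958     0.6094     0.5263]
  [   0.4432     1.6620     0.5263]
  [   0.0554     0.2078     1.3158]
The output multiplier for sector j is the column-j sum of the Leontief inverse (I − A)⁻¹ = adj(I−A) / det(I−A).
Column 1 of adj(I−A): (0.5400, 0.1600, 0.0200); det(I−A) = 0.3610.
m_1 = (0.5400 + 0.1600 + 0.0200) / 0.3610 = 0.72 / 0.3610 ≈ 1.994.

m_1 = 1.994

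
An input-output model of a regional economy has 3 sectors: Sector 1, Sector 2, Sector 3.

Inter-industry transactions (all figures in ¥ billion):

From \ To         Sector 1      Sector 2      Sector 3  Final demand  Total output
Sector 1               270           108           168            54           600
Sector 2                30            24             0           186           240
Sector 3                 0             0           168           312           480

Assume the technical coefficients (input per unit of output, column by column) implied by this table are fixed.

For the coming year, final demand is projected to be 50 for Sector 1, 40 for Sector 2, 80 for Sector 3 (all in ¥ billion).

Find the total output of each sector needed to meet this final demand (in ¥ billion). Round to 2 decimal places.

x_1 = 215.38, x_2 = 56.41, x_3 = 123.08

Technical coefficients a_ij = z_ij / X_j:
  a_11 = 270/600 = 0.45, a_21 = 30/600 = 0.05, a_31 = 0/600 = 0.00
  a_12 = 108/240 = 0.45, a_22 = 24/240 = 0.10, a_32 = 0/240 = 0.00
  a_13 = 168/480 = 0.35, a_23 = 0/480 = 0.00, a_33 = 168/480 = 0.35
I − A =
  [   0.55    -0.45    -0.35]
  [  -0.05     0.90     0.00]
  [   0.00     0.00     0.65]
Cofactors of I−A, C_ij = (−1)^(i+j)·(minor ij) (rows/columns in the sector order above):
  C_11 = (0.90)(0.65) − (0.00)(0.00) = 0.5850
  C_12 = −[(-0.05)(0.65) − (0.00)(0.00)] = 0.0325
  C_13 = (-0.05)(0.00) − (0.90)(0.00) = 0.0000
  C_21 = −[(-0.45)(0.65) − (-0.35)(0.00)] = 0.2925
  C_22 = (0.55)(0.65) − (-0.35)(0.00) = 0.3575
  C_23 = −[(0.55)(0.00) − (-0.45)(0.00)] = 0.0000
  C_31 = (-0.45)(0.00) − (-0.35)(0.90) = 0.3150
  C_32 = −[(0.55)(0.00) − (-0.35)(-0.05)] = 0.0175
  C_33 = (0.55)(0.90) − (-0.45)(-0.05) = 0.4725
det(I−A) = Σ_j (I−A)_1j·C_1j = (0.55)(0.5850) + (-0.45)(0.0325) + (-0.35)(0.0000) = 0.307125
adj(I−A) = Cᵀ =
  [ 0.5850   0.2925   0.3150]
  [ 0.0325   0.3575   0.0175]
  [ 0.0000   0.0000   0.4725]
(I − A)⁻¹ = adj(I−A) / det(I−A) ≈
  [   1.9048     0.9524     1.0256]
  [   0.1058     1.1640     0.0570]
  [   0.0000     0.0000     1.5385]
x = (I − A)⁻¹ d = adj(I−A)·d / det(I−A), with det(I−A) = 0.307125:
  x_1 = (0.5850·50 + 0.2925·40 + 0.3150·80) / 0.307125 = 66.15 / 0.307125 ≈ 215.38
  x_2 = (0.0325·50 + 0.3575·40 + 0.0175·80) / 0.307125 = 17.325 / 0.307125 ≈ 56.41
  x_3 = (0.0000·50 + 0.0000·40 + 0.4725·80) / 0.307125 = 37.80 / 0.307125 ≈ 123.08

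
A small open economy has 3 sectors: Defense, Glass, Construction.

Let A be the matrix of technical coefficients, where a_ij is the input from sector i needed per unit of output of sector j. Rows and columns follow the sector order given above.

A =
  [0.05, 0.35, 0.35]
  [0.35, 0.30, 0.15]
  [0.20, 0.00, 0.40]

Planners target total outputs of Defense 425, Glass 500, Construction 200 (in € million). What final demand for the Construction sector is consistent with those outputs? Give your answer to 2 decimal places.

I − A =
  [   0.95    -0.35    -0.35]
  [  -0.35     0.70    -0.15]
  [  -0.20     0.00     0.60]
d = (I − A) x:
  d_D = (+0.95)·425 + (-0.35)·500 + (-0.35)·200 = 158.75
  d_G = (-0.35)·425 + (+0.70)·500 + (-0.15)·200 = 171.25
  d_C = (-0.20)·425 + (+0.00)·500 + (+0.60)·200 = 35.00

d_C = 35.00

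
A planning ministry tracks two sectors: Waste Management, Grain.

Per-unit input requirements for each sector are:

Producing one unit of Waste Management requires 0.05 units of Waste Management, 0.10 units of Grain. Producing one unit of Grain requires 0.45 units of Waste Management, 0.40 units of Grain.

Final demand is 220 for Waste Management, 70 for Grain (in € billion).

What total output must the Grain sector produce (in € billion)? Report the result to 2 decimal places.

x_G = 168.57

I − A =
  [   0.95    -0.45]
  [  -0.10     0.60]
det(I−A) = (0.95)(0.60) − (-0.45)(-0.10) = 0.5250
adj(I−A) = [[0.60, 0.45], [0.10, 0.95]]
(I − A)⁻¹ = adj(I−A) / det(I−A) ≈
  [   1.1429     0.8571]
  [   0.1905     1.8095]
x = (I − A)⁻¹ d = adj(I−A)·d / det(I−A), with det(I−A) = 0.5250:
  x_W = (0.60·220 + 0.45·70) / 0.5250 = 163.50 / 0.5250 ≈ 311.43
  x_G = (0.10·220 + 0.95·70) / 0.5250 = 88.50 / 0.5250 ≈ 168.57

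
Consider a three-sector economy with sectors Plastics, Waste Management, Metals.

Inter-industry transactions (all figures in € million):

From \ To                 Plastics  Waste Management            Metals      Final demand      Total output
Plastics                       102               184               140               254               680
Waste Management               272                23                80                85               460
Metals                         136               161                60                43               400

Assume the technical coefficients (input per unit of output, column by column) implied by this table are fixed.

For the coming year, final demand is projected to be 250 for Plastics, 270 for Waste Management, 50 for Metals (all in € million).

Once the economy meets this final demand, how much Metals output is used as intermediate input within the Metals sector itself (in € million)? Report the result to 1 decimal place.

Technical coefficients a_ij = z_ij / X_j:
  a_PP = 102/680 = 0.15, a_WP = 272/680 = 0.40, a_MP = 136/680 = 0.20
  a_PW = 184/460 = 0.40, a_WW = 23/460 = 0.05, a_MW = 161/460 = 0.35
  a_PM = 140/400 = 0.35, a_WM = 80/400 = 0.20, a_MM = 60/400 = 0.15
I − A =
  [   0.85    -0.40    -0.35]
  [  -0.40     0.95    -0.20]
  [  -0.20    -0.35     0.85]
Cofactors of I−A, C_ij = (−1)^(i+j)·(minor ij) (rows/columns in the sector order above):
  C_11 = (0.95)(0.85) − (-0.20)(-0.35) = 0.7375
  C_12 = −[(-0.40)(0.85) − (-0.20)(-0.20)] = 0.3800
  C_13 = (-0.40)(-0.35) − (0.95)(-0.20) = 0.3300
  C_21 = −[(-0.40)(0.85) − (-0.35)(-0.35)] = 0.4625
  C_22 = (0.85)(0.85) − (-0.35)(-0.20) = 0.6525
  C_23 = −[(0.85)(-0.35) − (-0.40)(-0.20)] = 0.3775
  C_31 = (-0.40)(-0.20) − (-0.35)(0.95) = 0.4125
  C_32 = −[(0.85)(-0.20) − (-0.35)(-0.40)] = 0.3100
  C_33 = (0.85)(0.95) − (-0.40)(-0.40) = 0.6475
det(I−A) = Σ_j (I−A)_1j·C_1j = (0.85)(0.7375) + (-0.40)(0.3800) + (-0.35)(0.3300) = 0.359375
adj(I−A) = Cᵀ =
  [ 0.7375   0.4625   0.4125]
  [ 0.3800   0.6525   0.3100]
  [ 0.3300   0.3775   0.6475]
(I − A)⁻¹ = adj(I−A) / det(I−A) ≈
  [   2.0522     1.2870     1.1478]
  [   1.0574     1.8157     0.8626]
  [   0.9183     1.0504     1.8017]
First solve x = (I − A)⁻¹ d = adj(I−A)·d / det(I−A); in particular x_M = (0.3300·250 + 0.3775·270 + 0.6475·50) / 0.359375 = 216.80 / 0.359375 ≈ 603.270.
Intermediate flow from M to M: z_MM = a_MM · x_M = 0.15 × 216.80 / 0.359375 = 32.52 / 0.359375 ≈ 90.5.

z_MM = 90.5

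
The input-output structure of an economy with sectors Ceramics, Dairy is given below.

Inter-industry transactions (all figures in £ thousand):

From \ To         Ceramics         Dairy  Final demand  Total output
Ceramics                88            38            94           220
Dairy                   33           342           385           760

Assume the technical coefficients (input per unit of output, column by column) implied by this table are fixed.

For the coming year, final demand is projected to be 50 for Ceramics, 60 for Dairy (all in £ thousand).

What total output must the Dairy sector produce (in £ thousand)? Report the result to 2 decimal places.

x_D = 134.88

Technical coefficients a_ij = z_ij / X_j:
  a_CC = 88/220 = 0.40, a_DC = 33/220 = 0.15
  a_CD = 38/760 = 0.05, a_DD = 342/760 = 0.45
I − A =
  [   0.60    -0.05]
  [  -0.15     0.55]
det(I−A) = (0.60)(0.55) − (-0.05)(-0.15) = 0.3225
adj(I−A) = [[0.55, 0.05], [0.15, 0.60]]
(I − A)⁻¹ = adj(I−A) / det(I−A) ≈
  [   1.7054     0.1550]
  [   0.4651     1.8605]
x = (I − A)⁻¹ d = adj(I−A)·d / det(I−A), with det(I−A) = 0.3225:
  x_C = (0.55·50 + 0.05·60) / 0.3225 = 30.50 / 0.3225 ≈ 94.57
  x_D = (0.15·50 + 0.60·60) / 0.3225 = 43.50 / 0.3225 ≈ 134.88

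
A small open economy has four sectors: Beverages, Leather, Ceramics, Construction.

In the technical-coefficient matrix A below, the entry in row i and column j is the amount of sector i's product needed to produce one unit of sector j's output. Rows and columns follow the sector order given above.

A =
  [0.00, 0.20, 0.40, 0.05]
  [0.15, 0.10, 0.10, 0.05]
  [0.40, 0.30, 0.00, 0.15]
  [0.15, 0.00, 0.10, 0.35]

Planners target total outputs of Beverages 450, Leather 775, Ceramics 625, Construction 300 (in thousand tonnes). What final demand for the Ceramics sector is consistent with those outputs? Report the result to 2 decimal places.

I − A =
  [   1.00    -0.20    -0.40    -0.05]
  [  -0.15     0.90    -0.10    -0.05]
  [  -0.40    -0.30     1.00    -0.15]
  [  -0.15     0.00    -0.10     0.65]
d = (I − A) x:
  d_1 = (+1.00)·450 + (-0.20)·775 + (-0.40)·625 + (-0.05)·300 = 30.00
  d_2 = (-0.15)·450 + (+0.90)·775 + (-0.10)·625 + (-0.05)·300 = 552.50
  d_3 = (-0.40)·450 + (-0.30)·775 + (+1.00)·625 + (-0.15)·300 = 167.50
  d_4 = (-0.15)·450 + (+0.00)·775 + (-0.10)·625 + (+0.65)·300 = 65.00

d_3 = 167.50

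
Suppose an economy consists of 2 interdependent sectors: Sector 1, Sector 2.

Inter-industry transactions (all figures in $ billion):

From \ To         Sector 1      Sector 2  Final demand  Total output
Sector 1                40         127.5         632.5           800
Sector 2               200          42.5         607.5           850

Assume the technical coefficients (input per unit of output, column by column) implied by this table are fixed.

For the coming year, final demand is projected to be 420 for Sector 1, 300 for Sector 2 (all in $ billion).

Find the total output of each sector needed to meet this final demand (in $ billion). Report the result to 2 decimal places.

Technical coefficients a_ij = z_ij / X_j:
  a_11 = 40/800 = 0.05, a_21 = 200/800 = 0.25
  a_12 = 127.5/850 = 0.15, a_22 = 42.5/850 = 0.05
I − A =
  [   0.95    -0.15]
  [  -0.25     0.95]
det(I−A) = (0.95)(0.95) − (-0.15)(-0.25) = 0.8650
adj(I−A) = [[0.95, 0.15], [0.25, 0.95]]
(I − A)⁻¹ = adj(I−A) / det(I−A) ≈
  [   1.0983     0.1734]
  [   0.2890     1.0983]
x = (I − A)⁻¹ d = adj(I−A)·d / det(I−A), with det(I−A) = 0.8650:
  x_1 = (0.95·420 + 0.15·300) / 0.8650 = 444.00 / 0.8650 ≈ 513.29
  x_2 = (0.25·420 + 0.95·300) / 0.8650 = 390.00 / 0.8650 ≈ 450.87

x_1 = 513.29, x_2 = 450.87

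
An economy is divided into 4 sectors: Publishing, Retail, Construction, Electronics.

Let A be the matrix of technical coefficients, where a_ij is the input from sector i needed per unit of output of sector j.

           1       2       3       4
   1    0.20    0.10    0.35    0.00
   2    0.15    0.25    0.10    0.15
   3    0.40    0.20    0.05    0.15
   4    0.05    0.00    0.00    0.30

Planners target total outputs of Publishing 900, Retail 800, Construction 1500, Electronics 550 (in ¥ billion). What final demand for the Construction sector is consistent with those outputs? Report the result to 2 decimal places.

I − A =
  [   0.80    -0.10    -0.35     0.00]
  [  -0.15     0.75    -0.10    -0.15]
  [  -0.40    -0.20     0.95    -0.15]
  [  -0.05     0.00     0.00     0.70]
d = (I − A) x:
  d_1 = (+0.80)·900 + (-0.10)·800 + (-0.35)·1500 + (+0.00)·550 = 115.00
  d_2 = (-0.15)·900 + (+0.75)·800 + (-0.10)·1500 + (-0.15)·550 = 232.50
  d_3 = (-0.40)·900 + (-0.20)·800 + (+0.95)·1500 + (-0.15)·550 = 822.50
  d_4 = (-0.05)·900 + (+0.00)·800 + (+0.00)·1500 + (+0.70)·550 = 340.00

d_3 = 822.50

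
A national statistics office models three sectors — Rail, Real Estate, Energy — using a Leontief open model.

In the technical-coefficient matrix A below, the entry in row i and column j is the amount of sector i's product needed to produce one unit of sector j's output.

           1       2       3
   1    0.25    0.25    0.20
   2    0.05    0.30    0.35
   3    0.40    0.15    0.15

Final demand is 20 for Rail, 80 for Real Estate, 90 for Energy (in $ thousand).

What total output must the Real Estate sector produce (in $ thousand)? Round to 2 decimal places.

I − A =
  [   0.75    -0.25    -0.20]
  [  -0.05     0.70    -0.35]
  [  -0.40    -0.15     0.85]
Cofactors of I−A, C_ij = (−1)^(i+j)·(minor ij) (rows/columns in the sector order above):
  C_11 = (0.70)(0.85) − (-0.35)(-0.15) = 0.5425
  C_12 = −[(-0.05)(0.85) − (-0.35)(-0.40)] = 0.1825
  C_13 = (-0.05)(-0.15) − (0.70)(-0.40) = 0.2875
  C_21 = −[(-0.25)(0.85) − (-0.20)(-0.15)] = 0.2425
  C_22 = (0.75)(0.85) − (-0.20)(-0.40) = 0.5575
  C_23 = −[(0.75)(-0.15) − (-0.25)(-0.40)] = 0.2125
  C_31 = (-0.25)(-0.35) − (-0.20)(0.70) = 0.2275
  C_32 = −[(0.75)(-0.35) − (-0.20)(-0.05)] = 0.2725
  C_33 = (0.75)(0.70) − (-0.25)(-0.05) = 0.5125
det(I−A) = Σ_j (I−A)_1j·C_1j = (0.75)(0.5425) + (-0.25)(0.1825) + (-0.20)(0.2875) = 0.30375
adj(I−A) = Cᵀ =
  [ 0.5425   0.2425   0.2275]
  [ 0.1825   0.5575   0.2725]
  [ 0.2875   0.2125   0.5125]
(I − A)⁻¹ = adj(I−A) / det(I−A) ≈
  [   1.7860     0.7984     0.7490]
  [   0.6008     1.8354     0.8971]
  [   0.9465     0.6996     1.6872]
x = (I − A)⁻¹ d = adj(I−A)·d / det(I−A), with det(I−A) = 0.30375:
  x_1 = (0.5425·20 + 0.2425·80 + 0.2275·90) / 0.30375 = 50.725 / 0.30375 ≈ 167.00
  x_2 = (0.1825·20 + 0.5575·80 + 0.2725·90) / 0.30375 = 72.775 / 0.30375 ≈ 239.59
  x_3 = (0.2875·20 + 0.2125·80 + 0.5125·90) / 0.30375 = 68.875 / 0.30375 ≈ 226.75

x_2 = 239.59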